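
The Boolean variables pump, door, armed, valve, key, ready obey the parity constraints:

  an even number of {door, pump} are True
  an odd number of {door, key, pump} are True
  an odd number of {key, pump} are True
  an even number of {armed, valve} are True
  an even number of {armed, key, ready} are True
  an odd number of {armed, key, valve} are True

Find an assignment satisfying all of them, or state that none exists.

pump = False; door = False; armed = True; valve = True; key = True; ready = False

{door, pump}: 0 true → even ✓
{door, key, pump}: 1 true → odd ✓
{key, pump}: 1 true → odd ✓
{armed, valve}: 2 true → even ✓
{armed, key, ready}: 2 true → even ✓
{armed, key, valve}: 3 true → odd ✓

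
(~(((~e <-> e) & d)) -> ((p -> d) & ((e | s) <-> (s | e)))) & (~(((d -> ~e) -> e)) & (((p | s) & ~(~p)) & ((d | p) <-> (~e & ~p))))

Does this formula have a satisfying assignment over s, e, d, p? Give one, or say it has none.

Case p = True: the conjunct (d | p) <-> (~e & ~p) becomes (d | True) <-> (~e & False) = False.
Case p = False: the conjunct ~(~p) becomes ~(~False) = False.
Both cases fail — unsatisfiable.

Unsatisfiable — no assignment works.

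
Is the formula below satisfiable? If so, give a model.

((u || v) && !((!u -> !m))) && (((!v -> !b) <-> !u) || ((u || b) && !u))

v = True, b = True, m = True, u = False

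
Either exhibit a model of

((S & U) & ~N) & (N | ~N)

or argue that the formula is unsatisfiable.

N: False, S: True, U: True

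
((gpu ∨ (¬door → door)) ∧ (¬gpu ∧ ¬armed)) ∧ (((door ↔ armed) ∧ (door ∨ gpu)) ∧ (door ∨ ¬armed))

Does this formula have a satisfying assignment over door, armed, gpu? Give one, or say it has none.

No satisfying assignment exists.

Case armed = True: the conjunct ¬armed is False.
Case armed = False: the formula simplifies to ((gpu ∨ (¬door → door)) ∧ ¬gpu) ∧ (¬door ∧ (door ∨ gpu)).
  door = True: the conjunct ¬door is False.
  door = False: simplifies to (gpu ∧ ¬gpu) ∧ gpu.
    gpu = True: the conjunct ¬gpu is False.
    gpu = False: the conjunct gpu is False.
Both cases fail — unsatisfiable.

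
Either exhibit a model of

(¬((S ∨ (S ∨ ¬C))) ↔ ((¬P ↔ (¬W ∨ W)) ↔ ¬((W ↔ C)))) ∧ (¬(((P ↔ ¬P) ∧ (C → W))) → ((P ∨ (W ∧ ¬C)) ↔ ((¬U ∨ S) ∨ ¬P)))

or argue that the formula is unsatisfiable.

C = False, P = True, W = True, U = False, S = True

  ¬((S ∨ (S ∨ ¬C))) ↔ ((¬P ↔ (¬W ∨ W)) ↔ ¬((W ↔ C))) = True
    ¬((S ∨ (S ∨ ¬C))) = False
      S ∨ (S ∨ ¬C) = True
        S ∨ ¬C = True
          ¬C = True
    (¬P ↔ (¬W ∨ W)) ↔ ¬((W ↔ C)) = False
      ¬P ↔ (¬W ∨ W) = False
        ¬P = False
        ¬W ∨ W = True
          ¬W = False
      ¬((W ↔ C)) = True
        W ↔ C = False
  ¬(((P ↔ ¬P) ∧ (C → W))) → ((P ∨ (W ∧ ¬C)) ↔ ((¬U ∨ S) ∨ ¬P)) = True
    ¬(((P ↔ ¬P) ∧ (C → W))) = True
      (P ↔ ¬P) ∧ (C → W) = False
        P ↔ ¬P = False
          ¬P = False
        C → W = True
    (P ∨ (W ∧ ¬C)) ↔ ((¬U ∨ S) ∨ ¬P) = True
      P ∨ (W ∧ ¬C) = True
        W ∧ ¬C = True
          ¬C = True
      (¬U ∨ S) ∨ ¬P = True
        ¬U ∨ S = True
          ¬U = True
        ¬P = False
Both conjuncts True, so the formula holds.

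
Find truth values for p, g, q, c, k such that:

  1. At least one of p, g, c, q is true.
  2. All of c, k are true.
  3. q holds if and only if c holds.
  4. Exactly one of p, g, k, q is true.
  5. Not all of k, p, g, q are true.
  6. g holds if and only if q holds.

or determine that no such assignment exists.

Case c = True:
  (2) forces k = True.
  (3) with c=T forces q = True.
  Constraint (4) is violated (k=T, q=T) — contradiction.
Case c = False:
  Constraint (2) is violated (c=F) — contradiction.
Both cases fail — unsatisfiable.

UNSATISFIABLE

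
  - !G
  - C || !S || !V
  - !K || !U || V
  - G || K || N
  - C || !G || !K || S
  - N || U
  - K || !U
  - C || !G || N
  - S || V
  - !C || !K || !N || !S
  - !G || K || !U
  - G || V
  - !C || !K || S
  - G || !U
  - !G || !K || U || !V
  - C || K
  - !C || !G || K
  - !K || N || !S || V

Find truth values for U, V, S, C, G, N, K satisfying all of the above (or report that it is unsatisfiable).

U = False, V = True, S = False, C = False, G = False, N = True, K = True

Unit clause (!G) forces G = False.
In (G || V) only V is left, so V = True.
In (G || !U) only !U is left, so U = False.
In (N || U) only N is left, so N = True.
Set S = False.
Set C = False.
  then (C || K) forces K = True.
All clauses satisfied.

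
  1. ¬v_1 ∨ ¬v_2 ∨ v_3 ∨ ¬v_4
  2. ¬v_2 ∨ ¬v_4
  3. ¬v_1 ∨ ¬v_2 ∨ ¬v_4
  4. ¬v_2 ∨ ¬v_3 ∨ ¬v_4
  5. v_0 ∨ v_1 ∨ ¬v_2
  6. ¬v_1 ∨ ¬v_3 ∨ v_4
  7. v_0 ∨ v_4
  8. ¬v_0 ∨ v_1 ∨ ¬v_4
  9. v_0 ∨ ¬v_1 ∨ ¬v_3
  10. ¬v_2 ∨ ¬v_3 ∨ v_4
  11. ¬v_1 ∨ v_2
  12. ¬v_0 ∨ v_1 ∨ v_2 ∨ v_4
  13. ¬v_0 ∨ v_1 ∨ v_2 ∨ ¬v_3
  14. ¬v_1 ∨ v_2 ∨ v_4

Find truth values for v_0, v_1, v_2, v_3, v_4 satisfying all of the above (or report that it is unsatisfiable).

Set v_0 = True.
Set v_1 = False.
  then (¬v_0 ∨ v_1 ∨ ¬v_4) forces v_4 = False.
  then (¬v_0 ∨ v_1 ∨ v_2 ∨ v_4) forces v_2 = True.
  then (¬v_2 ∨ ¬v_3 ∨ v_4) forces v_3 = False.
All clauses satisfied.

v_0: True, v_1: False, v_2: True, v_3: False, v_4: False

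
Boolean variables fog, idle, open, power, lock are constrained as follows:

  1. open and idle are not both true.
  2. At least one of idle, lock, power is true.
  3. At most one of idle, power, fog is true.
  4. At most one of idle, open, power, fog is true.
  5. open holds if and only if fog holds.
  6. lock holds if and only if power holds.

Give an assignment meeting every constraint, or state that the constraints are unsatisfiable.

fog=F, idle=F, open=F, power=T, lock=T

  (1) open=F, idle=F — not both ✓
  (2) {idle, lock, power}: 2 true — at least one ✓
  (3) {idle, power, fog}: 1 true — at most one ✓
  (4) {idle, open, power, fog}: 1 true — at most one ✓
  (5) open=F, fog=F — same ✓
  (6) lock=T, power=T — same ✓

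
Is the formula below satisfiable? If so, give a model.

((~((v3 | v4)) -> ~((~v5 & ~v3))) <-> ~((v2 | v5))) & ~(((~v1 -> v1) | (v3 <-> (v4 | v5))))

v1 = False; v2 = False; v3 = True; v4 = False; v5 = False

  (~((v3 | v4)) -> ~((~v5 & ~v3))) <-> ~((v2 | v5)) = True
    ~((v3 | v4)) -> ~((~v5 & ~v3)) = True
      ~((v3 | v4)) = False
        v3 | v4 = True
      ~((~v5 & ~v3)) = True
        ~v5 & ~v3 = False
          ~v5 = True
          ~v3 = False
    ~((v2 | v5)) = True
      v2 | v5 = False
  ~(((~v1 -> v1) | (v3 <-> (v4 | v5)))) = True
    (~v1 -> v1) | (v3 <-> (v4 | v5)) = False
      ~v1 -> v1 = False
        ~v1 = True
      v3 <-> (v4 | v5) = False
        v4 | v5 = False
Both conjuncts True, so the formula holds.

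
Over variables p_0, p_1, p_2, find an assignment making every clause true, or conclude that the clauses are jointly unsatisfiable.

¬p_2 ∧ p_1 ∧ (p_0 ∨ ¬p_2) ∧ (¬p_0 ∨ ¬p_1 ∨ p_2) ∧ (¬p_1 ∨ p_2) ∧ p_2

The formula is unsatisfiable.

Case p_2 = True:
  Clause (¬p_2) is falsified — contradiction.
Case p_2 = False:
  Clause (p_2) is falsified — contradiction.
Both cases fail, so the formula is unsatisfiable.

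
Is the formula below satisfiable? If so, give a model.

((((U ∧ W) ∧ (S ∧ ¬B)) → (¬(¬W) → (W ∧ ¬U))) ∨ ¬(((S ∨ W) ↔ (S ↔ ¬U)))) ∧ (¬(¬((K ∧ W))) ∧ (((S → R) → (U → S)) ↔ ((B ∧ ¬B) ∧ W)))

R = False, K = True, S = False, B = False, W = True, U = True

  (((U ∧ W) ∧ (S ∧ ¬B)) → (¬(¬W) → (W ∧ ¬U))) ∨ ¬(((S ∨ W) ↔ (S ↔ ¬U))) = True
    ((U ∧ W) ∧ (S ∧ ¬B)) → (¬(¬W) → (W ∧ ¬U)) = True
      (U ∧ W) ∧ (S ∧ ¬B) = False
        U ∧ W = True
        S ∧ ¬B = False
          ¬B = True
      ¬(¬W) → (W ∧ ¬U) = False
        ¬(¬W) = True
          ¬W = False
        W ∧ ¬U = False
          ¬U = False
    ¬(((S ∨ W) ↔ (S ↔ ¬U))) = False
      (S ∨ W) ↔ (S ↔ ¬U) = True
        S ∨ W = True
        S ↔ ¬U = True
          ¬U = False
  ¬(¬((K ∧ W))) ∧ (((S → R) → (U → S)) ↔ ((B ∧ ¬B) ∧ W)) = True
    ¬(¬((K ∧ W))) = True
      ¬((K ∧ W)) = False
        K ∧ W = True
    ((S → R) → (U → S)) ↔ ((B ∧ ¬B) ∧ W) = True
      (S → R) → (U → S) = False
        S → R = True
        U → S = False
      (B ∧ ¬B) ∧ W = False
        B ∧ ¬B = False
          ¬B = True
Both conjuncts True, so the formula holds.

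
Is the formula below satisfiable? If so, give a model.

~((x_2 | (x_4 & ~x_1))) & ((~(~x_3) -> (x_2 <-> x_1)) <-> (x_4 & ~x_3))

x_1: True, x_2: False, x_3: True, x_4: True

  ~((x_2 | (x_4 & ~x_1))) = True
    x_2 | (x_4 & ~x_1) = False
      x_4 & ~x_1 = False
        ~x_1 = False
  (~(~x_3) -> (x_2 <-> x_1)) <-> (x_4 & ~x_3) = True
    ~(~x_3) -> (x_2 <-> x_1) = False
      ~(~x_3) = True
        ~x_3 = False
      x_2 <-> x_1 = False
    x_4 & ~x_3 = False
      ~x_3 = False
Both conjuncts True, so the formula holds.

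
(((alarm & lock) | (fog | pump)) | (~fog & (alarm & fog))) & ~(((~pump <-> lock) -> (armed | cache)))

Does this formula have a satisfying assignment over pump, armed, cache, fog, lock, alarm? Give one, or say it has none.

pump=T; armed=F; cache=F; fog=F; lock=F; alarm=F

  ((alarm & lock) | (fog | pump)) | (~fog & (alarm & fog)) = True
    (alarm & lock) | (fog | pump) = True
      alarm & lock = False
      fog | pump = True
    ~fog & (alarm & fog) = False
      ~fog = True
      alarm & fog = False
  ~(((~pump <-> lock) -> (armed | cache))) = True
    (~pump <-> lock) -> (armed | cache) = False
      ~pump <-> lock = True
        ~pump = False
      armed | cache = False
Both conjuncts True, so the formula holds.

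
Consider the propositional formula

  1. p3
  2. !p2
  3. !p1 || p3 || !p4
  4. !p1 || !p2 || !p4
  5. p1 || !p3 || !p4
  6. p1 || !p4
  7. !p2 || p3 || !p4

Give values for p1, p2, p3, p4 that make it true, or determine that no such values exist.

p1: True; p2: False; p3: True; p4: True

Unit clause (p3) forces p3 = True.
Unit clause (!p2) forces p2 = False.
Set p1 = True.
Set p4 = True.
All clauses satisfied.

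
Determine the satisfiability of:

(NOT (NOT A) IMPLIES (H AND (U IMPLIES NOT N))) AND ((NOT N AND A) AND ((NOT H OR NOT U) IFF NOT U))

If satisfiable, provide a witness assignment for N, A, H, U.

N: False; A: True; H: True; U: True

  NOT (NOT A) IMPLIES (H AND (U IMPLIES NOT N)) = True
    NOT (NOT A) = True
      NOT A = False
    H AND (U IMPLIES NOT N) = True
      U IMPLIES NOT N = True
        NOT N = True
  (NOT N AND A) AND ((NOT H OR NOT U) IFF NOT U) = True
    NOT N AND A = True
      NOT N = True
    (NOT H OR NOT U) IFF NOT U = True
      NOT H OR NOT U = False
        NOT H = False
        NOT U = False
      NOT U = False
Both conjuncts True, so the formula holds.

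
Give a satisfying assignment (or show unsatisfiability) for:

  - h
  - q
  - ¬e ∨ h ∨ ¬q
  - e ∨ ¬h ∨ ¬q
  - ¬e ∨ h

Unit clause (h) forces h = True.
Unit clause (q) forces q = True.
In (e ∨ ¬h ∨ ¬q) only e is left, so e = True.
All clauses satisfied.

e = True; h = True; q = True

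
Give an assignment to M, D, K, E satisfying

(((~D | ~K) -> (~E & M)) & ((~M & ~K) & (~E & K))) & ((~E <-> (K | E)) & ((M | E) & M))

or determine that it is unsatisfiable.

Case M = True: the conjunct ~M is False.
Case M = False: the conjunct M is False.
Both cases fail — unsatisfiable.

No satisfying assignment exists.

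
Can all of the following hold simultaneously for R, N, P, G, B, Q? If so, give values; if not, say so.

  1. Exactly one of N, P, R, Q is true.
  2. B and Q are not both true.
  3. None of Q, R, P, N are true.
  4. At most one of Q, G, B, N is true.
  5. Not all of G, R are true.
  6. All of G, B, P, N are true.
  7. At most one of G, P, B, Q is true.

The formula is unsatisfiable.

Case N = True:
  Constraint (3) is violated (N=T) — contradiction.
Case N = False:
  Constraint (6) is violated (N=F) — contradiction.
Both cases fail — unsatisfiable.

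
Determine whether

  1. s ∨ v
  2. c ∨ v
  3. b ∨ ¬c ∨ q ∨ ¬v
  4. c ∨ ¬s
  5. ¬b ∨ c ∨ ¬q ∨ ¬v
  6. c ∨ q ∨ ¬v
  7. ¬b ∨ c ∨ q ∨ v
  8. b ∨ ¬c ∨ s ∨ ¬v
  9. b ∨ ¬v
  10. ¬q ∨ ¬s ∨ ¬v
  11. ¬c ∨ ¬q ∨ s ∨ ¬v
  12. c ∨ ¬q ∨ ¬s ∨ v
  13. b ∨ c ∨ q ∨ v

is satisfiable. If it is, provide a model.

Set v = True.
  then (b ∨ ¬v) forces b = True.
Try q = True:
  (¬b ∨ c ∨ ¬q ∨ ¬v) forces c = True.
  (¬q ∨ ¬s ∨ ¬v) forces s = False.
  clause (¬c ∨ ¬q ∨ s ∨ ¬v) is falsified — backtrack.
So q = False.
  then (c ∨ q ∨ ¬v) forces c = True.
Set s = True.
All clauses satisfied.

v=T; q=F; b=T; c=T; s=T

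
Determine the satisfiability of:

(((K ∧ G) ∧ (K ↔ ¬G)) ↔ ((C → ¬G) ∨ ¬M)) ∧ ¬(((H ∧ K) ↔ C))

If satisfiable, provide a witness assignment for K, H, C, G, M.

K = False; H = False; C = True; G = True; M = True

  ((K ∧ G) ∧ (K ↔ ¬G)) ↔ ((C → ¬G) ∨ ¬M) = True
    (K ∧ G) ∧ (K ↔ ¬G) = False
      K ∧ G = False
      K ↔ ¬G = True
        ¬G = False
    (C → ¬G) ∨ ¬M = False
      C → ¬G = False
        ¬G = False
      ¬M = False
  ¬(((H ∧ K) ↔ C)) = True
    (H ∧ K) ↔ C = False
      H ∧ K = False
Both conjuncts True, so the formula holds.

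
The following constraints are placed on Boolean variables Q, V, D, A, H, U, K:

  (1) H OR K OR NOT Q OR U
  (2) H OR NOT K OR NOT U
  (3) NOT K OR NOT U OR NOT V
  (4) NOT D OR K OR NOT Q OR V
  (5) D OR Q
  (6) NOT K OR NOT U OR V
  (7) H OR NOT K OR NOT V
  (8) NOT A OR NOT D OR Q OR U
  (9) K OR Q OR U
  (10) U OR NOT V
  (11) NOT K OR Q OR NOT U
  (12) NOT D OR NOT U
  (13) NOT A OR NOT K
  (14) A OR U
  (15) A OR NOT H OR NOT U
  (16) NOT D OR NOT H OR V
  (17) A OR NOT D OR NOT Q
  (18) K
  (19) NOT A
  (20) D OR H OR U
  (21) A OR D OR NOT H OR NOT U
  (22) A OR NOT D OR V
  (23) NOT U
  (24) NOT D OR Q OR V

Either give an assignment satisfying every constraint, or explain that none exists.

Unsatisfiable — no assignment works.

Case A = True:
  Clause (NOT A) is falsified — contradiction.
Case A = False:
  (A OR U) forces U = True.
  Clause (NOT U) is falsified — contradiction.
Both cases fail, so the formula is unsatisfiable.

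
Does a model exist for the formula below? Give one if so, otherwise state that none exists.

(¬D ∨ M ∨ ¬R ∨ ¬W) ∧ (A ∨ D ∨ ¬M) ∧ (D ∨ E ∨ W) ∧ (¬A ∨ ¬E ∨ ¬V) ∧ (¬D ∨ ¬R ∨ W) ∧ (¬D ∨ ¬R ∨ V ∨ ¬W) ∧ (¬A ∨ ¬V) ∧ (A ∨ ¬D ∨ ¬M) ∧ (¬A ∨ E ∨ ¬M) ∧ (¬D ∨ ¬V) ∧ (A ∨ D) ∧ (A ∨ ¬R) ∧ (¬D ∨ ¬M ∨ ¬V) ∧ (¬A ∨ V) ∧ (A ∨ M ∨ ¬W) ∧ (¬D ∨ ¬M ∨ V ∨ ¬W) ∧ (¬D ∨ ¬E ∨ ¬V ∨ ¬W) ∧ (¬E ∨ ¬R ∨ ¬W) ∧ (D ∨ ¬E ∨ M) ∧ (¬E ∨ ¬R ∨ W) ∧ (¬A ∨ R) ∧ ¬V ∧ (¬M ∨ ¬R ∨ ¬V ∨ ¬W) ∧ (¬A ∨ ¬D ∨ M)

D = True, A = False, V = False, E = True, W = False, R = False, M = False

Unit clause (¬V) forces V = False.
In (¬A ∨ V) only ¬A is left, so A = False.
In (A ∨ D) only D is left, so D = True.
In (A ∨ ¬R) only ¬R is left, so R = False.
In (A ∨ ¬D ∨ ¬M) only ¬M is left, so M = False.
In (A ∨ M ∨ ¬W) only ¬W is left, so W = False.
Set E = True.
All clauses satisfied.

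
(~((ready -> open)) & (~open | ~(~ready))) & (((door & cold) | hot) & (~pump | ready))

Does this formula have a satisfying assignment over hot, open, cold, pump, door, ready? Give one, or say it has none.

hot=T, open=F, cold=F, pump=T, door=T, ready=T

  ~((ready -> open)) & (~open | ~(~ready)) = True
    ~((ready -> open)) = True
      ready -> open = False
    ~open | ~(~ready) = True
      ~open = True
      ~(~ready) = True
        ~ready = False
  ((door & cold) | hot) & (~pump | ready) = True
    (door & cold) | hot = True
      door & cold = False
    ~pump | ready = True
      ~pump = False
Both conjuncts True, so the formula holds.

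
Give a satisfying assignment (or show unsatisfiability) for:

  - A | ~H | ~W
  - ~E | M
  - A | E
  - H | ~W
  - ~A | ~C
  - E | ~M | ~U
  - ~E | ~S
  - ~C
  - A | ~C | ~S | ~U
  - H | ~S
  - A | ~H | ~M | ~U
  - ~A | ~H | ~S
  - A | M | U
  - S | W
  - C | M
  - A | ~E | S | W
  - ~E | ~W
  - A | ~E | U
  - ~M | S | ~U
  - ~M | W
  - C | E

The formula is unsatisfiable.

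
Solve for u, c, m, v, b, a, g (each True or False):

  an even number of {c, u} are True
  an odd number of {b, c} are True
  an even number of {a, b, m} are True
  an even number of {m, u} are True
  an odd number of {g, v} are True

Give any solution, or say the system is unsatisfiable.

u=T; c=T; m=T; v=T; b=F; a=T; g=F

{c, u}: 2 true → even ✓
{b, c}: 1 true → odd ✓
{a, b, m}: 2 true → even ✓
{m, u}: 2 true → even ✓
{g, v}: 1 true → odd ✓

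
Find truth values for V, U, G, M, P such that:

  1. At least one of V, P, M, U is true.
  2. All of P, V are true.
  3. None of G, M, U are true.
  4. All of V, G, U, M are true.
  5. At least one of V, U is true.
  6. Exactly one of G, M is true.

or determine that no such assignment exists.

Case U = True:
  Constraint (3) is violated (U=T) — contradiction.
Case U = False:
  Constraint (4) is violated (U=F) — contradiction.
Both cases fail — unsatisfiable.

The formula is unsatisfiable.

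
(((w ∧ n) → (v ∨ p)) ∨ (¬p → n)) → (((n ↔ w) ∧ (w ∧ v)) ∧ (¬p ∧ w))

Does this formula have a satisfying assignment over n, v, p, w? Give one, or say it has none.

n=T, v=T, p=F, w=T

  (((w ∧ n) → (v ∨ p)) ∨ (¬p → n)) → (((n ↔ w) ∧ (w ∧ v)) ∧ (¬p ∧ w)) = True
    ((w ∧ n) → (v ∨ p)) ∨ (¬p → n) = True
      (w ∧ n) → (v ∨ p) = True
        w ∧ n = True
        v ∨ p = True
      ¬p → n = True
        ¬p = True
    ((n ↔ w) ∧ (w ∧ v)) ∧ (¬p ∧ w) = True
      (n ↔ w) ∧ (w ∧ v) = True
        n ↔ w = True
        w ∧ v = True
      ¬p ∧ w = True
        ¬p = True
The formula evaluates to True.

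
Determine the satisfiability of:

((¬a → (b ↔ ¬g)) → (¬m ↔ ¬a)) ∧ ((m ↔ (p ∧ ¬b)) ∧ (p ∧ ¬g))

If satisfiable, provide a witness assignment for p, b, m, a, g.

p: True; b: True; m: False; a: False; g: False

  (¬a → (b ↔ ¬g)) → (¬m ↔ ¬a) = True
    ¬a → (b ↔ ¬g) = True
      ¬a = True
      b ↔ ¬g = True
        ¬g = True
    ¬m ↔ ¬a = True
      ¬m = True
      ¬a = True
  (m ↔ (p ∧ ¬b)) ∧ (p ∧ ¬g) = True
    m ↔ (p ∧ ¬b) = True
      p ∧ ¬b = False
        ¬b = False
    p ∧ ¬g = True
      ¬g = True
Both conjuncts True, so the formula holds.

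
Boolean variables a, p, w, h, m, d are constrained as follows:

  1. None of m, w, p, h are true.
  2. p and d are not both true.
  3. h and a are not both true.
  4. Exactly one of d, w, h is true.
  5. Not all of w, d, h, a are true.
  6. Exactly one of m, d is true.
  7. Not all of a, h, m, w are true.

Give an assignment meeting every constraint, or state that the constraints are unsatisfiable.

a: False; p: False; w: False; h: False; m: False; d: True

  (1) {m, w, p, h}: 0 true — none ✓
  (2) p=F, d=T — not both ✓
  (3) h=F, a=F — not both ✓
  (4) {d, w, h}: 1 true — exactly one ✓
  (5) {w, d, h, a}: 1/4 true — not all ✓
  (6) {m, d}: 1 true — exactly one ✓
  (7) {a, h, m, w}: 0/4 true — not all ✓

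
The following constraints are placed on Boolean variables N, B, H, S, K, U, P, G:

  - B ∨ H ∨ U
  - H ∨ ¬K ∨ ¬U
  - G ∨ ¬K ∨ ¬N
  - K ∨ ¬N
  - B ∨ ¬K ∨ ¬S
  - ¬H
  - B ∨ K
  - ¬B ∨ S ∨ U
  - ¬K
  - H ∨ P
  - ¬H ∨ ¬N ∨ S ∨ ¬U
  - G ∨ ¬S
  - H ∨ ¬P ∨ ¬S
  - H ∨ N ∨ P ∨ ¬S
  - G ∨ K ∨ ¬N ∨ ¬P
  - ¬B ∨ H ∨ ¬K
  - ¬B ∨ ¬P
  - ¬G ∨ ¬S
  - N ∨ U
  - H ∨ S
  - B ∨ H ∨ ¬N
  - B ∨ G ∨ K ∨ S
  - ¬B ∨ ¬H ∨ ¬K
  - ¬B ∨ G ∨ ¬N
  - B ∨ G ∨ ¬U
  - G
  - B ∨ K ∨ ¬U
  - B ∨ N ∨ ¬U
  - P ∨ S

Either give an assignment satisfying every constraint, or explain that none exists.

Case H = True:
  Clause (¬H) is falsified — contradiction.
Case H = False:
  (¬K) forces K = False.
  (K ∨ ¬N) forces N = False.
  (B ∨ K) forces B = True.
  (H ∨ P) forces P = True.
  Clause (¬B ∨ ¬P) is falsified — contradiction.
Both cases fail, so the formula is unsatisfiable.

No satisfying assignment exists.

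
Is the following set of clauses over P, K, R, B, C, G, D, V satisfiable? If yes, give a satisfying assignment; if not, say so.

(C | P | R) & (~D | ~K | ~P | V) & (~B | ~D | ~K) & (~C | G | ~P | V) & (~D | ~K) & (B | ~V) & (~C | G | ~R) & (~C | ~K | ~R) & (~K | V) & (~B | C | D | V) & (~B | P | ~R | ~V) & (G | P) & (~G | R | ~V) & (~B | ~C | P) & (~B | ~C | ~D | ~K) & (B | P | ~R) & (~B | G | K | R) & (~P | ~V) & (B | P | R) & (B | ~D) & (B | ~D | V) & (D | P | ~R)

Set P = True.
  then (~P | ~V) forces V = False.
  then (~K | V) forces K = False.
Set R = False.
Set B = False.
  then (B | ~D) forces D = False.
Set C = False.
Set G = False.
All clauses satisfied.

P = True, K = False, R = False, B = False, C = False, G = False, D = False, V = False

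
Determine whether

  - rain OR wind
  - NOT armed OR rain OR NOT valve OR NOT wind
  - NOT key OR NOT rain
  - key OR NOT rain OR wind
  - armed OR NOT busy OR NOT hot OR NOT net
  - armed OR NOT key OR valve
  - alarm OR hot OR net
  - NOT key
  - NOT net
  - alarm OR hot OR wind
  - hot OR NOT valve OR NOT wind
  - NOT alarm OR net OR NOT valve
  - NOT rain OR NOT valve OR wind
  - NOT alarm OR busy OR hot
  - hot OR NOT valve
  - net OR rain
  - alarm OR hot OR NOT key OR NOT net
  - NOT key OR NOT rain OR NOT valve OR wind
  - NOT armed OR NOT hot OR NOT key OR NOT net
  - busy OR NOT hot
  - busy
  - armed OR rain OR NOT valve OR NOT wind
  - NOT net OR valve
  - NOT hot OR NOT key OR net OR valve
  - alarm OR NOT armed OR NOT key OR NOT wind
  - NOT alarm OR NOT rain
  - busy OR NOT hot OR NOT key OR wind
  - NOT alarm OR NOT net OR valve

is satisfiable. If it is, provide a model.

Unit clause (NOT key) forces key = False.
Unit clause (NOT net) forces net = False.
In (net OR rain) only rain is left, so rain = True.
Unit clause (busy) forces busy = True.
In (NOT alarm OR NOT rain) only NOT alarm is left, so alarm = False.
In (key OR NOT rain OR wind) only wind is left, so wind = True.
In (alarm OR hot OR net) only hot is left, so hot = True.
Set armed = False.
Set valve = True.
All clauses satisfied.

armed=F; alarm=F; hot=T; rain=T; net=F; valve=T; wind=T; key=F; busy=T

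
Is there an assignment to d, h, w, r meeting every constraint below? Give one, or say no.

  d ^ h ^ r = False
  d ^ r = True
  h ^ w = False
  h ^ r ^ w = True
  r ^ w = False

d: False, h: True, w: True, r: True

d ^ h ^ r = F ^ T ^ T = False ✓
d ^ r = F ^ T = True ✓
h ^ w = T ^ T = False ✓
h ^ r ^ w = T ^ T ^ T = True ✓
r ^ w = T ^ T = False ✓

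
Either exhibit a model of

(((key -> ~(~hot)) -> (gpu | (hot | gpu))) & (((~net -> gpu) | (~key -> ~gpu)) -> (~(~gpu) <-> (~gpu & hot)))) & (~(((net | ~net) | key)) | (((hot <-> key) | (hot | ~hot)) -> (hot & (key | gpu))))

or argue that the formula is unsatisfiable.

Case gpu = True: the conjunct ((~net -> gpu) | (~key -> ~gpu)) -> (~(~gpu) <-> (~gpu & hot)) becomes (True | key) -> (True <-> False) = False.
Case gpu = False: the formula simplifies to (((key -> ~(~hot)) -> hot) & ~hot) & (~(((net | ~net) | key)) | (((hot <-> key) | (hot | ~hot)) -> (hot & key))).
  hot = True: the conjunct ~hot is False.
  hot = False: simplifies to key & ~(((net | ~net) | key)).
    key = True: the conjunct ~(((net | ~net) | key)) becomes ~(((net | ~net) | True)) = False.
    key = False: the conjunct key is False.
Both cases fail — unsatisfiable.

The formula is unsatisfiable.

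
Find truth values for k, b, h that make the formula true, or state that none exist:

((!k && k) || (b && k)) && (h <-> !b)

k=T; b=T; h=F

  (!k && k) || (b && k) = True
    !k && k = False
      !k = False
    b && k = True
  h <-> !b = True
    !b = False
Both conjuncts True, so the formula holds.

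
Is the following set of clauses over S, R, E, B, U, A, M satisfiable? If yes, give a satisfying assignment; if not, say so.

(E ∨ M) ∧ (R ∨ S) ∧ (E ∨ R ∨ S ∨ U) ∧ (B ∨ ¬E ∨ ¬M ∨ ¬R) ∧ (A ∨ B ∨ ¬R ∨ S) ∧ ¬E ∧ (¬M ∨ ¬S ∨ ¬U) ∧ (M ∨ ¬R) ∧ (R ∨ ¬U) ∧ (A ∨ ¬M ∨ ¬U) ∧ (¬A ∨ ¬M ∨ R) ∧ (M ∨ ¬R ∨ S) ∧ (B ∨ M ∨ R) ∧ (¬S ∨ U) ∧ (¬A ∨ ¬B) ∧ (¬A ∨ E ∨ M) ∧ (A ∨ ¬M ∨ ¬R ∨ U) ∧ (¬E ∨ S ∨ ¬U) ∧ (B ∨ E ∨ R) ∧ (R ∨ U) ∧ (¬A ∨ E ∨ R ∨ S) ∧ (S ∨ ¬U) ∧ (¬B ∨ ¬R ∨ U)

S = False; R = True; E = False; B = False; U = False; A = True; M = True

Unit clause (¬E) forces E = False.
In (E ∨ M) only M is left, so M = True.
Set S = False.
  then (R ∨ S) forces R = True.
  then (S ∨ ¬U) forces U = False.
  then (¬B ∨ ¬R ∨ U) forces B = False.
  then (A ∨ B ∨ ¬R ∨ S) forces A = True.
All clauses satisfied.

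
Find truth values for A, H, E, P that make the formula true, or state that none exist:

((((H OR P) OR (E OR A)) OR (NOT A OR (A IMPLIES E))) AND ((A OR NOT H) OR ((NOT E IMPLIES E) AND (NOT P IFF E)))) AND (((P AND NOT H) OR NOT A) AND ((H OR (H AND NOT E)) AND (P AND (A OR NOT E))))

Unsatisfiable — no assignment works.

Case H = True: the formula simplifies to (A OR ((NOT E IMPLIES E) AND (NOT P IFF E))) AND (NOT A AND (P AND (A OR NOT E))).
  A = True: the conjunct NOT A is False.
  A = False: simplifies to ((NOT E IMPLIES E) AND (NOT P IFF E)) AND (P AND NOT E).
    E = True: the conjunct NOT E is False.
    E = False: the conjunct NOT E IMPLIES E becomes NOT False IMPLIES False = False.
Case H = False: the conjunct H OR (H AND NOT E) becomes False OR (False AND NOT E) = False.
Both cases fail — unsatisfiable.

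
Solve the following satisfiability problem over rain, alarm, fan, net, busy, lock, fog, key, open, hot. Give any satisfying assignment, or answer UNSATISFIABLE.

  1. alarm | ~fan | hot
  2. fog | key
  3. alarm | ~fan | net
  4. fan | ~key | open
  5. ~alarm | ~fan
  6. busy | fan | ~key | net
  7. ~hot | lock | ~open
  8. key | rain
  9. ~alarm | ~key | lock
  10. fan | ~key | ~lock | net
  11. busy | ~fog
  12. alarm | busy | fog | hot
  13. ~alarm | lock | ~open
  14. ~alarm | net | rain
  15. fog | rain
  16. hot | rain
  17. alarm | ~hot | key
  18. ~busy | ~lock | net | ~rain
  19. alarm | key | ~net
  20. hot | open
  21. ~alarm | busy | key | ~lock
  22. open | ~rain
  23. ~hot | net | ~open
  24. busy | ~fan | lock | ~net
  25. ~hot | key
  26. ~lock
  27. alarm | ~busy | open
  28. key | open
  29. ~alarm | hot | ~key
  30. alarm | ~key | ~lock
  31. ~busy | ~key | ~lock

Unit clause (~lock) forces lock = False.
Set rain = True.
  then (open | ~rain) forces open = True.
  then (~hot | lock | ~open) forces hot = False.
  then (~alarm | lock | ~open) forces alarm = False.
  then (alarm | ~fan | hot) forces fan = False.
Set net = False.
Try busy = False:
  (busy | fan | ~key | net) forces key = False.
  (fog | key) forces fog = True.
  clause (busy | ~fog) is falsified — backtrack.
So busy = True.
Set fog = False.
  then (fog | key) forces key = True.
All clauses satisfied.

rain: True; alarm: False; fan: False; net: False; busy: True; lock: False; fog: False; key: True; open: True; hot: False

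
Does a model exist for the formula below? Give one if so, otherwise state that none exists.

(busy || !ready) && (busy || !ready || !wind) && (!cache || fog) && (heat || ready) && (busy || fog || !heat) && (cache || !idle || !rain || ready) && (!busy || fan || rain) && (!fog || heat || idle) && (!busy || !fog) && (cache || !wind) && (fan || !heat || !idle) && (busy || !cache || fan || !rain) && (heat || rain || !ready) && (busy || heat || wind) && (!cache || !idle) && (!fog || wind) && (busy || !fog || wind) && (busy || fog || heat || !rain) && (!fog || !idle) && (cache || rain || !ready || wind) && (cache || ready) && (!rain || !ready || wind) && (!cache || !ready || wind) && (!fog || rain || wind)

fan = True, cache = True, ready = False, busy = False, heat = True, wind = True, rain = False, idle = False, fog = True

Set fan = True.
Set cache = True.
  then (!cache || fog) forces fog = True.
  then (!busy || !fog) forces busy = False.
  then (!cache || !idle) forces idle = False.
  then (!fog || wind) forces wind = True.
  then (busy || !ready) forces ready = False.
  then (heat || ready) forces heat = True.
Set rain = False.
All clauses satisfied.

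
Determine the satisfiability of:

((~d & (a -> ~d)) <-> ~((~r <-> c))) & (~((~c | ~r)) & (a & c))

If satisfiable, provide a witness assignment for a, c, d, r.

a = True, c = True, d = False, r = True

  (~d & (a -> ~d)) <-> ~((~r <-> c)) = True
    ~d & (a -> ~d) = True
      ~d = True
      a -> ~d = True
        ~d = True
    ~((~r <-> c)) = True
      ~r <-> c = False
        ~r = False
  ~((~c | ~r)) & (a & c) = True
    ~((~c | ~r)) = True
      ~c | ~r = False
        ~c = False
        ~r = False
    a & c = True
Both conjuncts True, so the formula holds.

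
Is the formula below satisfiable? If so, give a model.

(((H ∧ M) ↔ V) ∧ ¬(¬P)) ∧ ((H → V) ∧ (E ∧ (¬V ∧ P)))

E = True; H = False; M = True; V = False; P = True

  ((H ∧ M) ↔ V) ∧ ¬(¬P) = True
    (H ∧ M) ↔ V = True
      H ∧ M = False
    ¬(¬P) = True
      ¬P = False
  (H → V) ∧ (E ∧ (¬V ∧ P)) = True
    H → V = True
    E ∧ (¬V ∧ P) = True
      ¬V ∧ P = True
        ¬V = True
Both conjuncts True, so the formula holds.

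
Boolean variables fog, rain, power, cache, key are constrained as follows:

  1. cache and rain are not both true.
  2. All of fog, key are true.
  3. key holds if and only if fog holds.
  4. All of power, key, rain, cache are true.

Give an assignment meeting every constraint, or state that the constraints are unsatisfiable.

No satisfying assignment exists.

Case rain = True:
  (1) with rain=T forces cache = False.
  Constraint (4) is violated (cache=F) — contradiction.
Case rain = False:
  Constraint (4) is violated (rain=F) — contradiction.
Both cases fail — unsatisfiable.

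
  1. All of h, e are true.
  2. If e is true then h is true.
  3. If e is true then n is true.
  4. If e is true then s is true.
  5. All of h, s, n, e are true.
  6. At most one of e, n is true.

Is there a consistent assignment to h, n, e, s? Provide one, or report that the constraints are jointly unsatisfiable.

Case n = True:
  (1) forces h = True.
  (1) forces e = True.
  Constraint (6) is violated (e=T, n=T) — contradiction.
Case n = False:
  Constraint (5) is violated (n=F) — contradiction.
Both cases fail — unsatisfiable.

The formula is unsatisfiable.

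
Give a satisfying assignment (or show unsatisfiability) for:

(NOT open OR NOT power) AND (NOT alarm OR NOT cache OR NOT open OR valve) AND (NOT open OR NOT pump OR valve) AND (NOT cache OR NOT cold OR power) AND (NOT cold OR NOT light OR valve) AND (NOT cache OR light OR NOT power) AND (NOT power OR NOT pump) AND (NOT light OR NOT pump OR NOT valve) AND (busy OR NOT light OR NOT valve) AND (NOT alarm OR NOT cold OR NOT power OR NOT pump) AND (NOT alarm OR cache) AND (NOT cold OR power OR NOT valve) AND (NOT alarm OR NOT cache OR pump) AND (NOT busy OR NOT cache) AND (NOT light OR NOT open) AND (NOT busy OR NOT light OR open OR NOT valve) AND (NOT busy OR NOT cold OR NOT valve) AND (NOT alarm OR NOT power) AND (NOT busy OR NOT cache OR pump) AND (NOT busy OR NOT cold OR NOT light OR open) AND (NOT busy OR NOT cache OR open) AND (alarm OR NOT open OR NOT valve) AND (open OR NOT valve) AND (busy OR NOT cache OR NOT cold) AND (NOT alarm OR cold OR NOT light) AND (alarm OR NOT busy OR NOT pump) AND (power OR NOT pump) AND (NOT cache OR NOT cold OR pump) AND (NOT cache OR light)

pump = False; valve = False; alarm = False; busy = False; power = True; cache = False; open = False; cold = False; light = False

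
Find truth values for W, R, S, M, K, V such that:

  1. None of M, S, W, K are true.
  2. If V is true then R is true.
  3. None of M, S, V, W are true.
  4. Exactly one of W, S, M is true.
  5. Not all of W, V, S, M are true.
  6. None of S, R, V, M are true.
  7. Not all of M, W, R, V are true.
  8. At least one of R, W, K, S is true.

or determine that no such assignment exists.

Case W = True:
  Constraint (1) is violated (W=T) — contradiction.
Case W = False:
  (1) forces M = False.
  (1) forces S = False.
  Constraint (4) is violated (W=F, S=F, M=F) — contradiction.
Both cases fail — unsatisfiable.

No satisfying assignment exists.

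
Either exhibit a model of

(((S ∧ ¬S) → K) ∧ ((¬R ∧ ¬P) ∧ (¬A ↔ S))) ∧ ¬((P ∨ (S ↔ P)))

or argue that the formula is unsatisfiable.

S=T; R=F; P=F; K=T; A=F

  ((S ∧ ¬S) → K) ∧ ((¬R ∧ ¬P) ∧ (¬A ↔ S)) = True
    (S ∧ ¬S) → K = True
      S ∧ ¬S = False
        ¬S = False
    (¬R ∧ ¬P) ∧ (¬A ↔ S) = True
      ¬R ∧ ¬P = True
        ¬R = True
        ¬P = True
      ¬A ↔ S = True
        ¬A = True
  ¬((P ∨ (S ↔ P))) = True
    P ∨ (S ↔ P) = False
      S ↔ P = False
Both conjuncts True, so the formula holds.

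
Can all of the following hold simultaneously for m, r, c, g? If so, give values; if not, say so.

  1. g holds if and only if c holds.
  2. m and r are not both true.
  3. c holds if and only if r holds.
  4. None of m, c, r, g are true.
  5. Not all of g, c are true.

m=F; r=F; c=F; g=F

  (1) g=F, c=F — same ✓
  (2) m=F, r=F — not both ✓
  (3) c=F, r=F — same ✓
  (4) {m, c, r, g}: 0 true — none ✓
  (5) {g, c}: 0/2 true — not all ✓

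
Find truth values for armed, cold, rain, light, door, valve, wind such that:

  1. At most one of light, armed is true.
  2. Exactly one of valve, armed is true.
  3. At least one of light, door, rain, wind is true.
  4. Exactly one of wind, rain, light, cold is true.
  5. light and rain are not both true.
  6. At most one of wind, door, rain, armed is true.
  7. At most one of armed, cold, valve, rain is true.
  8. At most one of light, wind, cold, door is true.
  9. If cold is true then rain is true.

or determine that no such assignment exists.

armed = False, cold = False, rain = False, light = True, door = False, valve = True, wind = False

  (1) {light, armed}: 1 true — at most one ✓
  (2) {valve, armed}: 1 true — exactly one ✓
  (3) {light, door, rain, wind}: 1 true — at least one ✓
  (4) {wind, rain, light, cold}: 1 true — exactly one ✓
  (5) light=T, rain=F — not both ✓
  (6) {wind, door, rain, armed}: 0 true — at most one ✓
  (7) {armed, cold, valve, rain}: 1 true — at most one ✓
  (8) {light, wind, cold, door}: 1 true — at most one ✓
  (9) cold=F ⇒ rain: vacuous ✓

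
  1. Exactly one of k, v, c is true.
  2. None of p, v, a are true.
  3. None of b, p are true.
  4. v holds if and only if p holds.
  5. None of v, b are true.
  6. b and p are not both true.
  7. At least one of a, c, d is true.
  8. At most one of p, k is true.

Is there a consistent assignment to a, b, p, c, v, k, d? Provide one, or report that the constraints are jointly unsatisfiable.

a = False, b = False, p = False, c = False, v = False, k = True, d = True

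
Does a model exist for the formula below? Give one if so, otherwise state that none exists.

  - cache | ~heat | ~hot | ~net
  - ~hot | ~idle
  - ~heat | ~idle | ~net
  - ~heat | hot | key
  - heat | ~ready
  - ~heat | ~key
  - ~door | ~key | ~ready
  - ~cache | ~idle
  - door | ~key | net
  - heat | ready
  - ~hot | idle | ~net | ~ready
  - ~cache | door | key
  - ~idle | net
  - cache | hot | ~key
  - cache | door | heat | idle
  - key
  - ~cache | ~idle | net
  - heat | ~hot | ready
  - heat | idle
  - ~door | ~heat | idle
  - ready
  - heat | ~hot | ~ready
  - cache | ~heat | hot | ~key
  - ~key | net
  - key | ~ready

Case heat = True:
  (~heat | ~key) forces key = False.
  Clause (key) is falsified — contradiction.
Case heat = False:
  (heat | ~ready) forces ready = False.
  Clause (heat | ready) is falsified — contradiction.
Both cases fail, so the formula is unsatisfiable.

The formula is unsatisfiable.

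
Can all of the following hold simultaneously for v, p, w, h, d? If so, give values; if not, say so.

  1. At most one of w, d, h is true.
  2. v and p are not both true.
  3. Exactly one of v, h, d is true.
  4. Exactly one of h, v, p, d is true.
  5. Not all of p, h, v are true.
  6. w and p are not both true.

v=F; p=F; w=F; h=T; d=F

  (1) {w, d, h}: 1 true — at most one ✓
  (2) v=F, p=F — not both ✓
  (3) {v, h, d}: 1 true — exactly one ✓
  (4) {h, v, p, d}: 1 true — exactly one ✓
  (5) {p, h, v}: 1/3 true — not all ✓
  (6) w=F, p=F — not both ✓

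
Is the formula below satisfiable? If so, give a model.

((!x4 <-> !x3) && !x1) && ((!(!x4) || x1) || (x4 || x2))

x1 = False; x2 = False; x3 = True; x4 = True

  (!x4 <-> !x3) && !x1 = True
    !x4 <-> !x3 = True
      !x4 = False
      !x3 = False
    !x1 = True
  (!(!x4) || x1) || (x4 || x2) = True
    !(!x4) || x1 = True
      !(!x4) = True
        !x4 = False
    x4 || x2 = True
Both conjuncts True, so the formula holds.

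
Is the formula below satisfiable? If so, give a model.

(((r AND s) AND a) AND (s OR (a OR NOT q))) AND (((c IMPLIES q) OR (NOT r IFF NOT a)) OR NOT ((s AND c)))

q=T, c=T, r=T, s=T, a=T

  ((r AND s) AND a) AND (s OR (a OR NOT q)) = True
    (r AND s) AND a = True
      r AND s = True
    s OR (a OR NOT q) = True
      a OR NOT q = True
        NOT q = False
  ((c IMPLIES q) OR (NOT r IFF NOT a)) OR NOT ((s AND c)) = True
    (c IMPLIES q) OR (NOT r IFF NOT a) = True
      c IMPLIES q = True
      NOT r IFF NOT a = True
        NOT r = False
        NOT a = False
    NOT ((s AND c)) = False
      s AND c = True
Both conjuncts True, so the formula holds.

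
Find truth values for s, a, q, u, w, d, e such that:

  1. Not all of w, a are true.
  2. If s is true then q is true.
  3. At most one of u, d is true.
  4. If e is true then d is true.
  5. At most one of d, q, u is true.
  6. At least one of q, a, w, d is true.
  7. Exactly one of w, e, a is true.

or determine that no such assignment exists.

s = False; a = True; q = False; u = False; w = False; d = True; e = False

  (1) {w, a}: 1/2 true — not all ✓
  (2) s=F ⇒ q: vacuous ✓
  (3) {u, d}: 1 true — at most one ✓
  (4) e=F ⇒ d: vacuous ✓
  (5) {d, q, u}: 1 true — at most one ✓
  (6) {q, a, w, d}: 2 true — at least one ✓
  (7) {w, e, a}: 1 true — exactly one ✓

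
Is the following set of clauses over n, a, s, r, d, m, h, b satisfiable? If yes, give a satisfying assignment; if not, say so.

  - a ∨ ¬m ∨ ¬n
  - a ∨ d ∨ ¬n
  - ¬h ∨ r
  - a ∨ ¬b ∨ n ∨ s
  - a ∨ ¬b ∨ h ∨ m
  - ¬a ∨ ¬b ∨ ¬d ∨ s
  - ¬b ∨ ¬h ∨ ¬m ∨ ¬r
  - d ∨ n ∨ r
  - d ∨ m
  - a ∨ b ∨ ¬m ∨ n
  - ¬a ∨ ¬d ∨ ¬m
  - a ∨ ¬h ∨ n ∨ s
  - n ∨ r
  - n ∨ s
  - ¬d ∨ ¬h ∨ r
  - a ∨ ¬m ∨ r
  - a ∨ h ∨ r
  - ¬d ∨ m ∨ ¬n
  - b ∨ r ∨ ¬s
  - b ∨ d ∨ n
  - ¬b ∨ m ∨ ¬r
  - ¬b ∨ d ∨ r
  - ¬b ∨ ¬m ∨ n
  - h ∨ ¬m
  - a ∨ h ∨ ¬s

n: False, a: True, s: True, r: True, d: True, m: False, h: True, b: False

Set n = False.
  then (n ∨ r) forces r = True.
  then (n ∨ s) forces s = True.
Set a = True.
Try d = False:
  (d ∨ m) forces m = True.
  (b ∨ d ∨ n) forces b = True.
  clause (¬b ∨ ¬m ∨ n) is falsified — backtrack.
So d = True.
  then (¬a ∨ ¬d ∨ ¬m) forces m = False.
  then (¬b ∨ m ∨ ¬r) forces b = False.
Set h = True.
All clauses satisfied.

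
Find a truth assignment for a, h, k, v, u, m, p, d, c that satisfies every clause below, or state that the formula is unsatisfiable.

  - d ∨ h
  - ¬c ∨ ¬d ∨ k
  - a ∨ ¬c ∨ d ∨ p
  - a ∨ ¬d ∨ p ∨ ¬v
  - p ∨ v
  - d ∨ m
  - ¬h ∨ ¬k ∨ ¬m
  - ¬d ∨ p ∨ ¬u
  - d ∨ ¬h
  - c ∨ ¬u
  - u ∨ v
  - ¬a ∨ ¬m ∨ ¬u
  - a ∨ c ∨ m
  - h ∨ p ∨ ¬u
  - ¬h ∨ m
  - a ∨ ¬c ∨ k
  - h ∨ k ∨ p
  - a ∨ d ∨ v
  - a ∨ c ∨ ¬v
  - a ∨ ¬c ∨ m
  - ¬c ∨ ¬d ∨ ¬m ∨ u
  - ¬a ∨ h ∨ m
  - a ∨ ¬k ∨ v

a=T, h=T, k=F, v=T, u=F, m=T, p=F, d=T, c=F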